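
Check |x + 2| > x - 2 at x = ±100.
x = 100: LHS = |100 + 2| = |102| = 102, RHS = 100 - 2 = 98; 102 > 98 — holds
x = -100: LHS = |(-100) + 2| = |-98| = 98, RHS = (-100) - 2 = -102; 98 > -102 — holds

Answer: Yes, holds for both x = 100 and x = -100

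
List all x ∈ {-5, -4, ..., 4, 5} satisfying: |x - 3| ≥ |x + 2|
Holds for: {-5, -4, -3, -2, -1, 0}
Fails for: {1, 2, 3, 4, 5}

Answer: {-5, -4, -3, -2, -1, 0}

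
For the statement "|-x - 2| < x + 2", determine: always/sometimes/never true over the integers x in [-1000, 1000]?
Over all integers in [-1000, 1000], LHS − RHS is smallest at x = 0, where it equals 0:
x = 0: LHS = |-0 - 2| = |-2| = 2, RHS = 0 + 2 = 2; 2 < 2 — FAILS
At the ends of the range:
x = -1000: LHS = |-(-1000) - 2| = |998| = 998, RHS = (-1000) + 2 = -998; 998 < -998 — FAILS
x = 1000: LHS = |-1000 - 2| = |-1002| = 1002, RHS = 1000 + 2 = 1002; 1002 < 1002 — FAILS
Hence LHS − RHS is never negative, i.e. LHS ≥ RHS throughout, so the claimed relation (<) fails for every integer in [-1000, 1000].

No integer in the range satisfies it.

Answer: Never true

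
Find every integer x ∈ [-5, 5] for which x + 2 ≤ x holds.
Over all integers in [-5, 5], LHS − RHS is smallest at x = 0, where it equals 2:
x = 0: LHS = 0 + 2 = 2; 2 ≤ 0 — FAILS
At the ends of the range:
x = -5: LHS = (-5) + 2 = -3; -3 ≤ -5 — FAILS
x = 5: LHS = 5 + 2 = 7; 7 ≤ 5 — FAILS
Hence LHS − RHS is never zero or negative, i.e. LHS > RHS throughout, so the claimed relation (≤) fails for every integer in [-5, 5].

Answer: None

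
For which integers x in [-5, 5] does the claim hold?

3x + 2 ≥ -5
Holds for: {-2, -1, 0, 1, 2, 3, 4, 5}
Fails for: {-5, -4, -3}

Answer: {-2, -1, 0, 1, 2, 3, 4, 5}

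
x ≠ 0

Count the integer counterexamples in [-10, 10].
Counterexamples in [-10, 10]: {0}.

Counting them gives 1 values.

Answer: 1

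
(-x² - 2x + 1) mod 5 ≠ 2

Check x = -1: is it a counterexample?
Substitute x = -1 into the relation:
x = -1: LHS = (-(-1)² - 2·(-1) + 1) mod 5 = 2 mod 5 = 2; 2 ≠ 2 — FAILS

Since the claim fails at x = -1, this value is a counterexample.

Answer: Yes, x = -1 is a counterexample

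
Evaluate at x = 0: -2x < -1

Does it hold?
x = 0: LHS = -2·0 = 0; 0 < -1 — FAILS

The relation fails at x = 0, so x = 0 is a counterexample.

Answer: No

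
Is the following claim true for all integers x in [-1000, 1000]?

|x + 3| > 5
The claim fails at x = 0:
x = 0: LHS = |0 + 3| = |3| = 3; 3 > 5 — FAILS

Because a single integer refutes it, the statement is false.

Answer: False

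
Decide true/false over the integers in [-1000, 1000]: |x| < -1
The claim fails at x = 0:
x = 0: LHS = |0| = 0; 0 < -1 — FAILS

Because a single integer refutes it, the statement is false.

Answer: False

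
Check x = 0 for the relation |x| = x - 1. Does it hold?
x = 0: LHS = |0| = 0, RHS = 0 - 1 = -1; 0 = -1 — FAILS

The relation fails at x = 0, so x = 0 is a counterexample.

Answer: No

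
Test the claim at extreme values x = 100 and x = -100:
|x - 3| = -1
x = 100: LHS = |100 - 3| = |97| = 97; 97 = -1 — FAILS
x = -100: LHS = |(-100) - 3| = |-103| = 103; 103 = -1 — FAILS

Answer: No, fails for both x = 100 and x = -100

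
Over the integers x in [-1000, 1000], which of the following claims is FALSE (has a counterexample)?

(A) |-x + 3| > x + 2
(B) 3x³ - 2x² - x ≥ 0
(A) x = 1: LHS = |-1 + 3| = |2| = 2, RHS = 1 + 2 = 3; 2 > 3 — FAILS
(B) x = -1: LHS = 3·(-1)³ - 2·(-1)² - (-1) = -4; -4 ≥ 0 — FAILS

Answer: Both A and B are false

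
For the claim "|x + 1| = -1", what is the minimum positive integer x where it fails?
Testing positive integers:
x = 1: LHS = |1 + 1| = |2| = 2; 2 = -1 — FAILS  ← smallest positive counterexample

Answer: x = 1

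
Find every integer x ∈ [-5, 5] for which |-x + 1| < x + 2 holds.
Holds for: {0, 1, 2, 3, 4, 5}
Fails for: {-5, -4, -3, -2, -1}

Answer: {0, 1, 2, 3, 4, 5}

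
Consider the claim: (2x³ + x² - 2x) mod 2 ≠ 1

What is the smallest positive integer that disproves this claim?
Testing positive integers:
x = 1: LHS = (2·1³ + 1² - 2·1) mod 2 = 1 mod 2 = 1; 1 ≠ 1 — FAILS  ← smallest positive counterexample

Answer: x = 1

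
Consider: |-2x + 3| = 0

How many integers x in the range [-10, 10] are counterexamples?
Counterexamples in [-10, 10]: {-10, -9, -8, -7, -6, -5, -4, -3, -2, -1, 0, 1, 2, 3, 4, 5, 6, 7, 8, 9, 10}.

Counting them gives 21 values.

Answer: 21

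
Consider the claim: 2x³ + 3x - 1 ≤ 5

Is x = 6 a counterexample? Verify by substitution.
Substitute x = 6 into the relation:
x = 6: LHS = 2·6³ + 3·6 - 1 = 449; 449 ≤ 5 — FAILS

Since the claim fails at x = 6, this value is a counterexample.

Answer: Yes, x = 6 is a counterexample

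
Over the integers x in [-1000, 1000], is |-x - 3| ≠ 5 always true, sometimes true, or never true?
Holds at x = 0: LHS = |-0 - 3| = |-3| = 3; 3 ≠ 5 — holds
Fails at x = 2: LHS = |-2 - 3| = |-5| = 5; 5 ≠ 5 — FAILS
It is satisfied by some integers in the range but not all.

Answer: Sometimes true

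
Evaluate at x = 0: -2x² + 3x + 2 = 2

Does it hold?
x = 0: LHS = -2·0² + 3·0 + 2 = 2; 2 = 2 — holds

The relation is satisfied at x = 0.

Answer: Yes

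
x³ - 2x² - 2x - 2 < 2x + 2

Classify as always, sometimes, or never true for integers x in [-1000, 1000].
Holds at x = 0: LHS = 0³ - 2·0² - 2·0 - 2 = -2, RHS = 2·0 + 2 = 2; -2 < 2 — holds
Fails at x = 4: LHS = 4³ - 2·4² - 2·4 - 2 = 22, RHS = 2·4 + 2 = 10; 22 < 10 — FAILS
It is satisfied by some integers in the range but not all.

Answer: Sometimes true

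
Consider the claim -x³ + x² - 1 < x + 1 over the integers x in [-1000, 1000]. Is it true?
The claim fails at x = -1:
x = -1: LHS = -(-1)³ + (-1)² - 1 = 1, RHS = (-1) + 1 = 0; 1 < 0 — FAILS

Because a single integer refutes it, the statement is false.

Answer: False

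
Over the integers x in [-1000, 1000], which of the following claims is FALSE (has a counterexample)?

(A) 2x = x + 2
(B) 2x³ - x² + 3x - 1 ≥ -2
(A) x = 0: LHS = 2·0 = 0, RHS = 0 + 2 = 2; 0 = 2 — FAILS
(B) x = -1: LHS = 2·(-1)³ - (-1)² + 3·(-1) - 1 = -7; -7 ≥ -2 — FAILS

Answer: Both A and B are false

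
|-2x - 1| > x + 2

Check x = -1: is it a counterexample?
Substitute x = -1 into the relation:
x = -1: LHS = |-2·(-1) - 1| = |1| = 1, RHS = (-1) + 2 = 1; 1 > 1 — FAILS

Since the claim fails at x = -1, this value is a counterexample.

Answer: Yes, x = -1 is a counterexample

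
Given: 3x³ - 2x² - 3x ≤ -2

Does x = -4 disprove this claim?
Substitute x = -4 into the relation:
x = -4: LHS = 3·(-4)³ - 2·(-4)² - 3·(-4) = -212; -212 ≤ -2 — holds

The claim holds here, so x = -4 is not a counterexample. (A counterexample exists elsewhere, e.g. x = 0.)

Answer: No, x = -4 is not a counterexample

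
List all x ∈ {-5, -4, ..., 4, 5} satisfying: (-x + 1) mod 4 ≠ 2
Holds for: {-4, -3, -2, 0, 1, 2, 4, 5}
Fails for: {-5, -1, 3}

Answer: {-4, -3, -2, 0, 1, 2, 4, 5}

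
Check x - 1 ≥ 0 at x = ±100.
x = 100: LHS = 100 - 1 = 99; 99 ≥ 0 — holds
x = -100: LHS = (-100) - 1 = -101; -101 ≥ 0 — FAILS

Answer: Partially: holds for x = 100, fails for x = -100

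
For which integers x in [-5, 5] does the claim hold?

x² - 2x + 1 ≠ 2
Track d = LHS − RHS over the integers in [-5, 5]. Equality would need d = 0, but d changes sign only between consecutive integers, jumping over 0:
x = -1: LHS = (-1)² - 2·(-1) + 1 = 4; 4 ≠ 2 — holds  (d = 2)
x = 0: LHS = 0² - 2·0 + 1 = 1; 1 ≠ 2 — holds  (d = -1)
x = 2: LHS = 2² - 2·2 + 1 = 1; 1 ≠ 2 — holds  (d = -1)
x = 3: LHS = 3² - 2·3 + 1 = 4; 4 ≠ 2 — holds  (d = 2)
Away from these crossings d keeps a constant sign, and checking every integer in [-5, 5] confirms d ≠ 0 throughout. Hence the two sides are never equal, so the relation holds for every integer in [-5, 5].

Answer: All integers in [-5, 5]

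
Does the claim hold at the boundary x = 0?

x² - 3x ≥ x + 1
x = 0: LHS = 0² - 3·0 = 0, RHS = 0 + 1 = 1; 0 ≥ 1 — FAILS

The relation fails at x = 0, so x = 0 is a counterexample.

Answer: No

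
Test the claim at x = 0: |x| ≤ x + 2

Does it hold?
x = 0: LHS = |0| = 0, RHS = 0 + 2 = 2; 0 ≤ 2 — holds

The relation is satisfied at x = 0.

Answer: Yes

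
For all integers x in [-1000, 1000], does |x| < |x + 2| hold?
The claim fails at x = -1:
x = -1: LHS = |-1| = 1, RHS = |(-1) + 2| = |1| = 1; 1 < 1 — FAILS

Because a single integer refutes it, the statement is false.

Answer: False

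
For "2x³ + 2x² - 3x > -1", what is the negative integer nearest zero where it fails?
Testing negative integers from -1 downward:
x = -1: LHS = 2·(-1)³ + 2·(-1)² - 3·(-1) = 3; 3 > -1 — holds
x = -2: LHS = 2·(-2)³ + 2·(-2)² - 3·(-2) = -2; -2 > -1 — FAILS  ← closest negative counterexample to 0

Answer: x = -2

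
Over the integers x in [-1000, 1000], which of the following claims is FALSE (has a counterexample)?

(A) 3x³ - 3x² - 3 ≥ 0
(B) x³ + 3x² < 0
(A) x = 0: LHS = 3·0³ - 3·0² - 3 = -3; -3 ≥ 0 — FAILS
(B) x = 0: LHS = 0³ + 3·0² = 0; 0 < 0 — FAILS

Answer: Both A and B are false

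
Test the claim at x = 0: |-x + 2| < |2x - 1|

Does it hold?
x = 0: LHS = |-0 + 2| = |2| = 2, RHS = |2·0 - 1| = |-1| = 1; 2 < 1 — FAILS

The relation fails at x = 0, so x = 0 is a counterexample.

Answer: No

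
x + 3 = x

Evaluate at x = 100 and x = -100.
x = 100: LHS = 100 + 3 = 103; 103 = 100 — FAILS
x = -100: LHS = (-100) + 3 = -97; -97 = -100 — FAILS

Answer: No, fails for both x = 100 and x = -100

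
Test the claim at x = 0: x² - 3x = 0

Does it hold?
x = 0: LHS = 0² - 3·0 = 0; 0 = 0 — holds

The relation is satisfied at x = 0.

Answer: Yes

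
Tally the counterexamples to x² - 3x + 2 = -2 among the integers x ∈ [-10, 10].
Counterexamples in [-10, 10]: {-10, -9, -8, -7, -6, -5, -4, -3, -2, -1, 0, 1, 2, 3, 4, 5, 6, 7, 8, 9, 10}.

Counting them gives 21 values.

Answer: 21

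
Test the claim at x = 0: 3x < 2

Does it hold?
x = 0: LHS = 3·0 = 0; 0 < 2 — holds

The relation is satisfied at x = 0.

Answer: Yes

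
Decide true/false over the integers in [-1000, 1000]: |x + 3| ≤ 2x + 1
The claim fails at x = 0:
x = 0: LHS = |0 + 3| = |3| = 3, RHS = 2·0 + 1 = 1; 3 ≤ 1 — FAILS

Because a single integer refutes it, the statement is false.

Answer: False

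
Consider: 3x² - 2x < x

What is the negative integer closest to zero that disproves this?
Testing negative integers from -1 downward:
x = -1: LHS = 3·(-1)² - 2·(-1) = 5; 5 < -1 — FAILS  ← closest negative counterexample to 0

Answer: x = -1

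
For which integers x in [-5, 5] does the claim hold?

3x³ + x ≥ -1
Holds for: {0, 1, 2, 3, 4, 5}
Fails for: {-5, -4, -3, -2, -1}

Answer: {0, 1, 2, 3, 4, 5}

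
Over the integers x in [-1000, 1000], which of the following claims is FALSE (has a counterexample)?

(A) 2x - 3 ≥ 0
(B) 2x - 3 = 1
(A) x = 0: LHS = 2·0 - 3 = -3; -3 ≥ 0 — FAILS
(B) x = 0: LHS = 2·0 - 3 = -3; -3 = 1 — FAILS

Answer: Both A and B are false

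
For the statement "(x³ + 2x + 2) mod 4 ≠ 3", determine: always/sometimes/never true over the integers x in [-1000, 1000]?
Holds at x = 0: LHS = (0³ + 2·0 + 2) mod 4 = 2 mod 4 = 2; 2 ≠ 3 — holds
Fails at x = -1: LHS = ((-1)³ + 2·(-1) + 2) mod 4 = (-1) mod 4 = 3; 3 ≠ 3 — FAILS
It is satisfied by some integers in the range but not all.

Answer: Sometimes true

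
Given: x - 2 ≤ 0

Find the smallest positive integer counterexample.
Testing positive integers:
x = 1: LHS = 1 - 2 = -1; -1 ≤ 0 — holds
x = 2: LHS = 2 - 2 = 0; 0 ≤ 0 — holds
x = 3: LHS = 3 - 2 = 1; 1 ≤ 0 — FAILS  ← smallest positive counterexample

Answer: x = 3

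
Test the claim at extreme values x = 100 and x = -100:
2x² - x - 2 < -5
x = 100: LHS = 2·100² - 100 - 2 = 19898; 19898 < -5 — FAILS
x = -100: LHS = 2·(-100)² - (-100) - 2 = 20098; 20098 < -5 — FAILS

Answer: No, fails for both x = 100 and x = -100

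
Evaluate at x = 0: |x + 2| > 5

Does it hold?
x = 0: LHS = |0 + 2| = |2| = 2; 2 > 5 — FAILS

The relation fails at x = 0, so x = 0 is a counterexample.

Answer: No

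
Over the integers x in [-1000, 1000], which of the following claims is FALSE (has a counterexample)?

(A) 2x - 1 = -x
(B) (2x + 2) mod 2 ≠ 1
(A) x = 0: LHS = 2·0 - 1 = -1, RHS = -0 = 0; -1 = 0 — FAILS

(B) For a polynomial with integer coefficients, its value mod 2 depends only on x mod 2, so it suffices to check one representative of each residue class, x = 0, 1:
x = 0: LHS = (2·0 + 2) mod 2 = 2 mod 2 = 0; 0 ≠ 1 — holds
x = 1: LHS = (2·1 + 2) mod 2 = 4 mod 2 = 0; 0 ≠ 1 — holds
The relation holds in every residue class, so the relation holds for every integer in [-1000, 1000].

Only (A) has a counterexample.

Answer: A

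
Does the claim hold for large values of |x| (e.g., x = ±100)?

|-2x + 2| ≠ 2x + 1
x = 100: LHS = |-2·100 + 2| = |-198| = 198, RHS = 2·100 + 1 = 201; 198 ≠ 201 — holds
x = -100: LHS = |-2·(-100) + 2| = |202| = 202, RHS = 2·(-100) + 1 = -199; 202 ≠ -199 — holds

Answer: Yes, holds for both x = 100 and x = -100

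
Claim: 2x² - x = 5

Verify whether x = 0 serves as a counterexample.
Substitute x = 0 into the relation:
x = 0: LHS = 2·0² - 0 = 0; 0 = 5 — FAILS

Since the claim fails at x = 0, this value is a counterexample.

Answer: Yes, x = 0 is a counterexample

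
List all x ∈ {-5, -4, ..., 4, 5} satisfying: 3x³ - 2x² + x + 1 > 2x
Holds for: {0, 1, 2, 3, 4, 5}
Fails for: {-5, -4, -3, -2, -1}

Answer: {0, 1, 2, 3, 4, 5}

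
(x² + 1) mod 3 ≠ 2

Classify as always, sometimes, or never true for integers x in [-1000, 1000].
Holds at x = 0: LHS = (0² + 1) mod 3 = 1 mod 3 = 1; 1 ≠ 2 — holds
Fails at x = 1: LHS = (1² + 1) mod 3 = 2 mod 3 = 2; 2 ≠ 2 — FAILS
It is satisfied by some integers in the range but not all.

Answer: Sometimes true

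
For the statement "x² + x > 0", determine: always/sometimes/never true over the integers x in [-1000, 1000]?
Holds at x = 1: LHS = 1² + 1 = 2; 2 > 0 — holds
Fails at x = 0: LHS = 0² + 0 = 0; 0 > 0 — FAILS
It is satisfied by some integers in the range but not all.

Answer: Sometimes true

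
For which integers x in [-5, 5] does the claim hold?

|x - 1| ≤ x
Holds for: {1, 2, 3, 4, 5}
Fails for: {-5, -4, -3, -2, -1, 0}

Answer: {1, 2, 3, 4, 5}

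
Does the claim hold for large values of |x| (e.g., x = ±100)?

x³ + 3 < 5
x = 100: LHS = 100³ + 3 = 1000003; 1000003 < 5 — FAILS
x = -100: LHS = (-100)³ + 3 = -999997; -999997 < 5 — holds

Answer: Partially: fails for x = 100, holds for x = -100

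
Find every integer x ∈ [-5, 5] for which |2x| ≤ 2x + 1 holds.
Holds for: {0, 1, 2, 3, 4, 5}
Fails for: {-5, -4, -3, -2, -1}

Answer: {0, 1, 2, 3, 4, 5}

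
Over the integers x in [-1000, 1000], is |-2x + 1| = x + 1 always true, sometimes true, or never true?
Holds at x = 0: LHS = |-2·0 + 1| = |1| = 1, RHS = 0 + 1 = 1; 1 = 1 — holds
Fails at x = 1: LHS = |-2·1 + 1| = |-1| = 1, RHS = 1 + 1 = 2; 1 = 2 — FAILS
It is satisfied by some integers in the range but not all.

Answer: Sometimes true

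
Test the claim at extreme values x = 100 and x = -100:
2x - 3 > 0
x = 100: LHS = 2·100 - 3 = 197; 197 > 0 — holds
x = -100: LHS = 2·(-100) - 3 = -203; -203 > 0 — FAILS

Answer: Partially: holds for x = 100, fails for x = -100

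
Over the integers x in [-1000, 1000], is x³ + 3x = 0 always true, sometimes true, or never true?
Holds at x = 0: LHS = 0³ + 3·0 = 0; 0 = 0 — holds
Fails at x = 1: LHS = 1³ + 3·1 = 4; 4 = 0 — FAILS
It is satisfied by some integers in the range but not all.

Answer: Sometimes true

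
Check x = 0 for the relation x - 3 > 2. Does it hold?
x = 0: LHS = 0 - 3 = -3; -3 > 2 — FAILS

The relation fails at x = 0, so x = 0 is a counterexample.

Answer: No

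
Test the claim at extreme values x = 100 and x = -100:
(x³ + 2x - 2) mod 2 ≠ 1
x = 100: LHS = (100³ + 2·100 - 2) mod 2 = 1000198 mod 2 = 0; 0 ≠ 1 — holds
x = -100: LHS = ((-100)³ + 2·(-100) - 2) mod 2 = (-1000202) mod 2 = 0; 0 ≠ 1 — holds

Answer: Yes, holds for both x = 100 and x = -100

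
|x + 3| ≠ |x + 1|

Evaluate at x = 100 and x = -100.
x = 100: LHS = |100 + 3| = |103| = 103, RHS = |100 + 1| = |101| = 101; 103 ≠ 101 — holds
x = -100: LHS = |(-100) + 3| = |-97| = 97, RHS = |(-100) + 1| = |-99| = 99; 97 ≠ 99 — holds

Answer: Yes, holds for both x = 100 and x = -100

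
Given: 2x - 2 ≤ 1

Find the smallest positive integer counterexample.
Testing positive integers:
x = 1: LHS = 2·1 - 2 = 0; 0 ≤ 1 — holds
x = 2: LHS = 2·2 - 2 = 2; 2 ≤ 1 — FAILS  ← smallest positive counterexample

Answer: x = 2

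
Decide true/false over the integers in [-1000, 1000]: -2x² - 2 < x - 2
The claim fails at x = 0:
x = 0: LHS = -2·0² - 2 = -2, RHS = 0 - 2 = -2; -2 < -2 — FAILS

Because a single integer refutes it, the statement is false.

Answer: False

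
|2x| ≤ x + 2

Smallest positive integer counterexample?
Testing positive integers:
x = 1: LHS = |2·1| = |2| = 2, RHS = 1 + 2 = 3; 2 ≤ 3 — holds
x = 2: LHS = |2·2| = |4| = 4, RHS = 2 + 2 = 4; 4 ≤ 4 — holds
x = 3: LHS = |2·3| = |6| = 6, RHS = 3 + 2 = 5; 6 ≤ 5 — FAILS  ← smallest positive counterexample

Answer: x = 3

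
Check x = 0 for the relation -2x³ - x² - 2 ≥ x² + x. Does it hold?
x = 0: LHS = -2·0³ - 0² - 2 = -2, RHS = 0² + 0 = 0; -2 ≥ 0 — FAILS

The relation fails at x = 0, so x = 0 is a counterexample.

Answer: No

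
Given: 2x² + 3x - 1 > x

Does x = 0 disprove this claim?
Substitute x = 0 into the relation:
x = 0: LHS = 2·0² + 3·0 - 1 = -1; -1 > 0 — FAILS

Since the claim fails at x = 0, this value is a counterexample.

Answer: Yes, x = 0 is a counterexample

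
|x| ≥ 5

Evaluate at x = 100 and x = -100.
x = 100: LHS = |100| = 100; 100 ≥ 5 — holds
x = -100: LHS = |-100| = 100; 100 ≥ 5 — holds

Answer: Yes, holds for both x = 100 and x = -100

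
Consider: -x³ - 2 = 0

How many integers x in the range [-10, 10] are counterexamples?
Counterexamples in [-10, 10]: {-10, -9, -8, -7, -6, -5, -4, -3, -2, -1, 0, 1, 2, 3, 4, 5, 6, 7, 8, 9, 10}.

Counting them gives 21 values.

Answer: 21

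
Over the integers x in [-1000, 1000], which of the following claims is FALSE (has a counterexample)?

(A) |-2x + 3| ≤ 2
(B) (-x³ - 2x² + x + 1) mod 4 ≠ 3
(A) x = 0: LHS = |-2·0 + 3| = |3| = 3; 3 ≤ 2 — FAILS
(B) x = 1: LHS = (-1³ - 2·1² + 1 + 1) mod 4 = (-1) mod 4 = 3; 3 ≠ 3 — FAILS

Answer: Both A and B are false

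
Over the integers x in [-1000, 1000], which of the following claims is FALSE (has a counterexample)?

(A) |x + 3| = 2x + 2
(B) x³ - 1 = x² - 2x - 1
(A) x = 0: LHS = |0 + 3| = |3| = 3, RHS = 2·0 + 2 = 2; 3 = 2 — FAILS
(B) x = 1: LHS = 1³ - 1 = 0, RHS = 1² - 2·1 - 1 = -2; 0 = -2 — FAILS

Answer: Both A and B are false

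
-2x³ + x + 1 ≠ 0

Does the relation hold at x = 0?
x = 0: LHS = -2·0³ + 0 + 1 = 1; 1 ≠ 0 — holds

The relation is satisfied at x = 0.

Answer: Yes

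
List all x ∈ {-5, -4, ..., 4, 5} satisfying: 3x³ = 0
Holds for: {0}
Fails for: {-5, -4, -3, -2, -1, 1, 2, 3, 4, 5}

Answer: {0}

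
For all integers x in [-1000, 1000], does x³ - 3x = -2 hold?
The claim fails at x = 0:
x = 0: LHS = 0³ - 3·0 = 0; 0 = -2 — FAILS

Because a single integer refutes it, the statement is false.

Answer: False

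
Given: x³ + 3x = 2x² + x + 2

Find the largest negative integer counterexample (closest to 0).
Testing negative integers from -1 downward:
x = -1: LHS = (-1)³ + 3·(-1) = -4, RHS = 2·(-1)² + (-1) + 2 = 3; -4 = 3 — FAILS  ← closest negative counterexample to 0

Answer: x = -1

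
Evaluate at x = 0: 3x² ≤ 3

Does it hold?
x = 0: LHS = 3·0² = 0; 0 ≤ 3 — holds

The relation is satisfied at x = 0.

Answer: Yes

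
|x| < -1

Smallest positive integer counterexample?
Testing positive integers:
x = 1: LHS = |1| = 1; 1 < -1 — FAILS  ← smallest positive counterexample

Answer: x = 1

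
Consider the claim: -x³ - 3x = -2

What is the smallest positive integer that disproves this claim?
Testing positive integers:
x = 1: LHS = -1³ - 3·1 = -4; -4 = -2 — FAILS  ← smallest positive counterexample

Answer: x = 1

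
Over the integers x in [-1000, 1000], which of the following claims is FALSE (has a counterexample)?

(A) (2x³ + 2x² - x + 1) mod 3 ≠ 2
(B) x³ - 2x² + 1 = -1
(A) x = -1: LHS = (2·(-1)³ + 2·(-1)² - (-1) + 1) mod 3 = 2 mod 3 = 2; 2 ≠ 2 — FAILS
(B) x = 0: LHS = 0³ - 2·0² + 1 = 1; 1 = -1 — FAILS

Answer: Both A and B are false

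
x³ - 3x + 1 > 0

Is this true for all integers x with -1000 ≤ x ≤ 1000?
The claim fails at x = 1:
x = 1: LHS = 1³ - 3·1 + 1 = -1; -1 > 0 — FAILS

Because a single integer refutes it, the statement is false.

Answer: False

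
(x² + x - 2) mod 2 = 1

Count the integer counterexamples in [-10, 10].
Counterexamples in [-10, 10]: {-10, -9, -8, -7, -6, -5, -4, -3, -2, -1, 0, 1, 2, 3, 4, 5, 6, 7, 8, 9, 10}.

Counting them gives 21 values.

Answer: 21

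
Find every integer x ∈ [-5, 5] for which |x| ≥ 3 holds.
Holds for: {-5, -4, -3, 3, 4, 5}
Fails for: {-2, -1, 0, 1, 2}

Answer: {-5, -4, -3, 3, 4, 5}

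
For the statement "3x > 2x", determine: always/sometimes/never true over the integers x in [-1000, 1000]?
Holds at x = 1: LHS = 3·1 = 3, RHS = 2·1 = 2; 3 > 2 — holds
Fails at x = 0: LHS = 3·0 = 0, RHS = 2·0 = 0; 0 > 0 — FAILS
It is satisfied by some integers in the range but not all.

Answer: Sometimes true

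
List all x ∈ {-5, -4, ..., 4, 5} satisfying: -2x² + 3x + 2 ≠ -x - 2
Track d = LHS − RHS over the integers in [-5, 5]. Equality would need d = 0, but d changes sign only between consecutive integers, jumping over 0:
x = -1: LHS = -2·(-1)² + 3·(-1) + 2 = -3, RHS = -(-1) - 2 = -1; -3 ≠ -1 — holds  (d = -2)
x = 0: LHS = -2·0² + 3·0 + 2 = 2, RHS = -0 - 2 = -2; 2 ≠ -2 — holds  (d = 4)
x = 2: LHS = -2·2² + 3·2 + 2 = 0, RHS = -2 - 2 = -4; 0 ≠ -4 — holds  (d = 4)
x = 3: LHS = -2·3² + 3·3 + 2 = -7, RHS = -3 - 2 = -5; -7 ≠ -5 — holds  (d = -2)
Away from these crossings d keeps a constant sign, and checking every integer in [-5, 5] confirms d ≠ 0 throughout. Hence the two sides are never equal, so the relation holds for every integer in [-5, 5].

Answer: All integers in [-5, 5]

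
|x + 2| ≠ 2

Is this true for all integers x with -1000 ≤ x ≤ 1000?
The claim fails at x = 0:
x = 0: LHS = |0 + 2| = |2| = 2; 2 ≠ 2 — FAILS

Because a single integer refutes it, the statement is false.

Answer: False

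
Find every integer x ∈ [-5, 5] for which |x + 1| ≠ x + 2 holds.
Track d = LHS − RHS over the integers in [-5, 5]. Equality would need d = 0, but d changes sign only between consecutive integers, jumping over 0:
x = -2: LHS = |(-2) + 1| = |-1| = 1, RHS = (-2) + 2 = 0; 1 ≠ 0 — holds  (d = 1)
x = -1: LHS = |(-1) + 1| = |0| = 0, RHS = (-1) + 2 = 1; 0 ≠ 1 — holds  (d = -1)
Away from these crossings d keeps a constant sign, and checking every integer in [-5, 5] confirms d ≠ 0 throughout. Hence the two sides are never equal, so the relation holds for every integer in [-5, 5].

Answer: All integers in [-5, 5]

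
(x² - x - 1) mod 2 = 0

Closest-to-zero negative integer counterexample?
Testing negative integers from -1 downward:
x = -1: LHS = ((-1)² - (-1) - 1) mod 2 = 1 mod 2 = 1; 1 = 0 — FAILS  ← closest negative counterexample to 0

Answer: x = -1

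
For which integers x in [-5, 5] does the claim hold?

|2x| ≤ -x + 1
Holds for: {-1, 0}
Fails for: {-5, -4, -3, -2, 1, 2, 3, 4, 5}

Answer: {-1, 0}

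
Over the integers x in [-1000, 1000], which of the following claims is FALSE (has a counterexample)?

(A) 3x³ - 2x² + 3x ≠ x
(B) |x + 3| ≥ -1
(A) x = 0: LHS = 3·0³ - 2·0² + 3·0 = 0; 0 ≠ 0 — FAILS

(B) An absolute value is never negative, so the left side is ≥ 0 for every x, while the right side is -1. Tightest case in [-1000, 1000] is x = -3:
x = -3: LHS = |(-3) + 3| = |0| = 0; 0 ≥ -1 — holds
Hence LHS − RHS is never negative, i.e. LHS ≥ RHS throughout, so the relation holds for every integer in [-1000, 1000].

Only (A) has a counterexample.

Answer: A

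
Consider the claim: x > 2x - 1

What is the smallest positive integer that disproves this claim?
Testing positive integers:
x = 1: RHS = 2·1 - 1 = 1; 1 > 1 — FAILS  ← smallest positive counterexample

Answer: x = 1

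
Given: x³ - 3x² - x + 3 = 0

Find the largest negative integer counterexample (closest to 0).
Testing negative integers from -1 downward:
x = -1: LHS = (-1)³ - 3·(-1)² - (-1) + 3 = 0; 0 = 0 — holds
x = -2: LHS = (-2)³ - 3·(-2)² - (-2) + 3 = -15; -15 = 0 — FAILS  ← closest negative counterexample to 0

Answer: x = -2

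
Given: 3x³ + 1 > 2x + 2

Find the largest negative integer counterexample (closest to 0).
Testing negative integers from -1 downward:
x = -1: LHS = 3·(-1)³ + 1 = -2, RHS = 2·(-1) + 2 = 0; -2 > 0 — FAILS  ← closest negative counterexample to 0

Answer: x = -1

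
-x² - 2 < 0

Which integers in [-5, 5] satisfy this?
Over all integers in [-5, 5], LHS − RHS is largest at x = 0, where it equals -2:
x = 0: LHS = -0² - 2 = -2; -2 < 0 — holds
At the ends of the range:
x = -5: LHS = -(-5)² - 2 = -27; -27 < 0 — holds
x = 5: LHS = -5² - 2 = -27; -27 < 0 — holds
Hence LHS − RHS is never zero or positive, i.e. LHS < RHS throughout, so the relation holds for every integer in [-5, 5].

Answer: All integers in [-5, 5]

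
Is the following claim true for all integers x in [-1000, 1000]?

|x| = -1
The claim fails at x = 0:
x = 0: LHS = |0| = 0; 0 = -1 — FAILS

Because a single integer refutes it, the statement is false.

Answer: False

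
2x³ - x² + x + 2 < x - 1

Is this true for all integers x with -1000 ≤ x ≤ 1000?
The claim fails at x = 0:
x = 0: LHS = 2·0³ - 0² + 0 + 2 = 2, RHS = 0 - 1 = -1; 2 < -1 — FAILS

Because a single integer refutes it, the statement is false.

Answer: False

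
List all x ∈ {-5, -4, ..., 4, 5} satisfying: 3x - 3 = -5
Track d = LHS − RHS over the integers in [-5, 5]. Equality would need d = 0, but d changes sign only between consecutive integers, jumping over 0:
x = -1: LHS = 3·(-1) - 3 = -6; -6 = -5 — FAILS  (d = -1)
x = 0: LHS = 3·0 - 3 = -3; -3 = -5 — FAILS  (d = 2)
Away from these crossings d keeps a constant sign, and checking every integer in [-5, 5] confirms d ≠ 0 throughout. Hence the two sides are never equal, so the claimed relation (=) fails for every integer in [-5, 5].

Answer: None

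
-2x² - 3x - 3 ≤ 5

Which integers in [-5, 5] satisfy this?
Over all integers in [-5, 5], LHS − RHS is largest at x = -1, where it equals -7:
x = -1: LHS = -2·(-1)² - 3·(-1) - 3 = -2; -2 ≤ 5 — holds
At the ends of the range:
x = -5: LHS = -2·(-5)² - 3·(-5) - 3 = -38; -38 ≤ 5 — holds
x = 5: LHS = -2·5² - 3·5 - 3 = -68; -68 ≤ 5 — holds
Hence LHS − RHS is never positive, i.e. LHS ≤ RHS throughout, so the relation holds for every integer in [-5, 5].

Answer: All integers in [-5, 5]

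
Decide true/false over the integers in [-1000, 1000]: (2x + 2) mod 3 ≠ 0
The claim fails at x = -1:
x = -1: LHS = (2·(-1) + 2) mod 3 = 0 mod 3 = 0; 0 ≠ 0 — FAILS

Because a single integer refutes it, the statement is false.

Answer: False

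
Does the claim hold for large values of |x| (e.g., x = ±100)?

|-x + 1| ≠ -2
x = 100: LHS = |-100 + 1| = |-99| = 99; 99 ≠ -2 — holds
x = -100: LHS = |-(-100) + 1| = |101| = 101; 101 ≠ -2 — holds

Answer: Yes, holds for both x = 100 and x = -100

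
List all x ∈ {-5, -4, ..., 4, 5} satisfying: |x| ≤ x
Holds for: {0, 1, 2, 3, 4, 5}
Fails for: {-5, -4, -3, -2, -1}

Answer: {0, 1, 2, 3, 4, 5}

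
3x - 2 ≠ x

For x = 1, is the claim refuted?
Substitute x = 1 into the relation:
x = 1: LHS = 3·1 - 2 = 1; 1 ≠ 1 — FAILS

Since the claim fails at x = 1, this value is a counterexample.

Answer: Yes, x = 1 is a counterexample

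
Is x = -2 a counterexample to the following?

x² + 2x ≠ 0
Substitute x = -2 into the relation:
x = -2: LHS = (-2)² + 2·(-2) = 0; 0 ≠ 0 — FAILS

Since the claim fails at x = -2, this value is a counterexample.

Answer: Yes, x = -2 is a counterexample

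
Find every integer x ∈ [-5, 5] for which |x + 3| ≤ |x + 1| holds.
Holds for: {-5, -4, -3, -2}
Fails for: {-1, 0, 1, 2, 3, 4, 5}

Answer: {-5, -4, -3, -2}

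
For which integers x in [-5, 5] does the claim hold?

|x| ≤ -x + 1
Holds for: {-5, -4, -3, -2, -1, 0}
Fails for: {1, 2, 3, 4, 5}

Answer: {-5, -4, -3, -2, -1, 0}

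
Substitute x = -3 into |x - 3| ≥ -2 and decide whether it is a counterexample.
Substitute x = -3 into the relation:
x = -3: LHS = |(-3) - 3| = |-6| = 6; 6 ≥ -2 — holds

The relation holds at x = -3, so it is not a counterexample.

Answer: No, x = -3 is not a counterexample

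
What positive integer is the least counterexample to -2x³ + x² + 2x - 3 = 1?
Testing positive integers:
x = 1: LHS = -2·1³ + 1² + 2·1 - 3 = -2; -2 = 1 — FAILS  ← smallest positive counterexample

Answer: x = 1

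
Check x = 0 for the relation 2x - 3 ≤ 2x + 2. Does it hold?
x = 0: LHS = 2·0 - 3 = -3, RHS = 2·0 + 2 = 2; -3 ≤ 2 — holds

The relation is satisfied at x = 0.

Answer: Yes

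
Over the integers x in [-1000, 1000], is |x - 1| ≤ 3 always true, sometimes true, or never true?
Holds at x = 0: LHS = |0 - 1| = |-1| = 1; 1 ≤ 3 — holds
Fails at x = -3: LHS = |(-3) - 1| = |-4| = 4; 4 ≤ 3 — FAILS
It is satisfied by some integers in the range but not all.

Answer: Sometimes true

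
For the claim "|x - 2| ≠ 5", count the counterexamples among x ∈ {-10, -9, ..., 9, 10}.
Counterexamples in [-10, 10]: {-3, 7}.

Counting them gives 2 values.

Answer: 2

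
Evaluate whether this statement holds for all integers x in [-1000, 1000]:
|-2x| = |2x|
LHS − RHS = 0 at every integer in [-1000, 1000]; the two sides always agree. For instance:
x = -1000: LHS = |-2·(-1000)| = |2000| = 2000, RHS = |2·(-1000)| = |-2000| = 2000; 2000 = 2000 — holds
x = 0: LHS = |-2·0| = |0| = 0, RHS = |2·0| = |0| = 0; 0 = 0 — holds
x = 1000: LHS = |-2·1000| = |-2000| = 2000, RHS = |2·1000| = |2000| = 2000; 2000 = 2000 — holds
The sides are never unequal, so the relation holds for every integer in [-1000, 1000].

No counterexample exists.

Answer: True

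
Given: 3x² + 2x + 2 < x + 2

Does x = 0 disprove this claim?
Substitute x = 0 into the relation:
x = 0: LHS = 3·0² + 2·0 + 2 = 2, RHS = 0 + 2 = 2; 2 < 2 — FAILS

Since the claim fails at x = 0, this value is a counterexample.

Answer: Yes, x = 0 is a counterexample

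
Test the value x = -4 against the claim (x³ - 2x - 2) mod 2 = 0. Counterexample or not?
Substitute x = -4 into the relation:
x = -4: LHS = ((-4)³ - 2·(-4) - 2) mod 2 = (-58) mod 2 = 0; 0 = 0 — holds

The claim holds here, so x = -4 is not a counterexample. (A counterexample exists elsewhere, e.g. x = 1.)

Answer: No, x = -4 is not a counterexample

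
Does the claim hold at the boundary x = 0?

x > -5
x = 0: 0 > -5 — holds

The relation is satisfied at x = 0.

Answer: Yes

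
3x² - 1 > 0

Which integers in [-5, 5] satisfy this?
Holds for: {-5, -4, -3, -2, -1, 1, 2, 3, 4, 5}
Fails for: {0}

Answer: {-5, -4, -3, -2, -1, 1, 2, 3, 4, 5}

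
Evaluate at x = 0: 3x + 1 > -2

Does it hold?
x = 0: LHS = 3·0 + 1 = 1; 1 > -2 — holds

The relation is satisfied at x = 0.

Answer: Yes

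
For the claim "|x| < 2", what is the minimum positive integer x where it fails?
Testing positive integers:
x = 1: LHS = |1| = 1; 1 < 2 — holds
x = 2: LHS = |2| = 2; 2 < 2 — FAILS  ← smallest positive counterexample

Answer: x = 2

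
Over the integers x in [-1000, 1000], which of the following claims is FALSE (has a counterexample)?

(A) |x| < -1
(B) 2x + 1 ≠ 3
(A) x = 0: LHS = |0| = 0; 0 < -1 — FAILS
(B) x = 1: LHS = 2·1 + 1 = 3; 3 ≠ 3 — FAILS

Answer: Both A and B are false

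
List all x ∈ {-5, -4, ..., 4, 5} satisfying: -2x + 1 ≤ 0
Holds for: {1, 2, 3, 4, 5}
Fails for: {-5, -4, -3, -2, -1, 0}

Answer: {1, 2, 3, 4, 5}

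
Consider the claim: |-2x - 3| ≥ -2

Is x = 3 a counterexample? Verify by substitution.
Substitute x = 3 into the relation:
x = 3: LHS = |-2·3 - 3| = |-9| = 9; 9 ≥ -2 — holds

The relation holds at x = 3, so it is not a counterexample.

Answer: No, x = 3 is not a counterexample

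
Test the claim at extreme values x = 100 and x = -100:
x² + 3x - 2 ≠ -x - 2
x = 100: LHS = 100² + 3·100 - 2 = 10298, RHS = -100 - 2 = -102; 10298 ≠ -102 — holds
x = -100: LHS = (-100)² + 3·(-100) - 2 = 9698, RHS = -(-100) - 2 = 98; 9698 ≠ 98 — holds

Answer: Yes, holds for both x = 100 and x = -100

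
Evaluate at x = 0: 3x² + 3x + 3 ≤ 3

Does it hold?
x = 0: LHS = 3·0² + 3·0 + 3 = 3; 3 ≤ 3 — holds

The relation is satisfied at x = 0.

Answer: Yes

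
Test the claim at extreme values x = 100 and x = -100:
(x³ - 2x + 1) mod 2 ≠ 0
x = 100: LHS = (100³ - 2·100 + 1) mod 2 = 999801 mod 2 = 1; 1 ≠ 0 — holds
x = -100: LHS = ((-100)³ - 2·(-100) + 1) mod 2 = (-999799) mod 2 = 1; 1 ≠ 0 — holds

Answer: Yes, holds for both x = 100 and x = -100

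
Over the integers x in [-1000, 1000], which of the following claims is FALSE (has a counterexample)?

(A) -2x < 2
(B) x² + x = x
(A) x = -1: LHS = -2·(-1) = 2; 2 < 2 — FAILS
(B) x = 1: LHS = 1² + 1 = 2; 2 = 1 — FAILS

Answer: Both A and B are false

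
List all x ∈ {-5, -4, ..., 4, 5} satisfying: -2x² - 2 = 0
Over all integers in [-5, 5], LHS − RHS is always negative; it is closest to 0 at x = 0, where it equals -2:
x = 0: LHS = -2·0² - 2 = -2; -2 = 0 — FAILS
At the ends of the range:
x = -5: LHS = -2·(-5)² - 2 = -52; -52 = 0 — FAILS
x = 5: LHS = -2·5² - 2 = -52; -52 = 0 — FAILS
Hence LHS − RHS is never 0, i.e. the two sides are never equal, so the claimed relation (=) fails for every integer in [-5, 5].

Answer: None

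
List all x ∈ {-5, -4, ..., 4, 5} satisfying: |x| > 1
Holds for: {-5, -4, -3, -2, 2, 3, 4, 5}
Fails for: {-1, 0, 1}

Answer: {-5, -4, -3, -2, 2, 3, 4, 5}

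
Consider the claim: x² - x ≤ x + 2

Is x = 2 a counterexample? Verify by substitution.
Substitute x = 2 into the relation:
x = 2: LHS = 2² - 2 = 2, RHS = 2 + 2 = 4; 2 ≤ 4 — holds

The claim holds here, so x = 2 is not a counterexample. (A counterexample exists elsewhere, e.g. x = -1.)

Answer: No, x = 2 is not a counterexample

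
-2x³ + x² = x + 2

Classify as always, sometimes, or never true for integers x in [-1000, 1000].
Track d = LHS − RHS over the integers in [-1000, 1000]. Equality would need d = 0, but d changes sign only between consecutive integers, jumping over 0:
x = -1: LHS = -2·(-1)³ + (-1)² = 3, RHS = (-1) + 2 = 1; 3 = 1 — FAILS  (d = 2)
x = 0: LHS = -2·0³ + 0² = 0, RHS = 0 + 2 = 2; 0 = 2 — FAILS  (d = -2)
Away from these crossings d keeps a constant sign, and checking every integer in [-1000, 1000] confirms d ≠ 0 throughout. Hence the two sides are never equal, so the claimed relation (=) fails for every integer in [-1000, 1000].

No integer in the range satisfies it.

Answer: Never true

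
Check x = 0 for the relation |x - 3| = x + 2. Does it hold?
x = 0: LHS = |0 - 3| = |-3| = 3, RHS = 0 + 2 = 2; 3 = 2 — FAILS

The relation fails at x = 0, so x = 0 is a counterexample.

Answer: No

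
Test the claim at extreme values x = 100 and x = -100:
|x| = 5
x = 100: LHS = |100| = 100; 100 = 5 — FAILS
x = -100: LHS = |-100| = 100; 100 = 5 — FAILS

Answer: No, fails for both x = 100 and x = -100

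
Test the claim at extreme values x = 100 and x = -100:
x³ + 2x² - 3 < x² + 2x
x = 100: LHS = 100³ + 2·100² - 3 = 1019997, RHS = 100² + 2·100 = 10200; 1019997 < 10200 — FAILS
x = -100: LHS = (-100)³ + 2·(-100)² - 3 = -980003, RHS = (-100)² + 2·(-100) = 9800; -980003 < 9800 — holds

Answer: Partially: fails for x = 100, holds for x = -100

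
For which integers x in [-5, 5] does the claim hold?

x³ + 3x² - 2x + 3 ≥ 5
Holds for: {-3, -2, -1, 1, 2, 3, 4, 5}
Fails for: {-5, -4, 0}

Answer: {-3, -2, -1, 1, 2, 3, 4, 5}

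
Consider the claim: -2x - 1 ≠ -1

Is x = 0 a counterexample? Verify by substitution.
Substitute x = 0 into the relation:
x = 0: LHS = -2·0 - 1 = -1; -1 ≠ -1 — FAILS

Since the claim fails at x = 0, this value is a counterexample.

Answer: Yes, x = 0 is a counterexample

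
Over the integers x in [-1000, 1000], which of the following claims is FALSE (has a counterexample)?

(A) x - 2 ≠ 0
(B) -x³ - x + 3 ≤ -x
(A) x = 2: LHS = 2 - 2 = 0; 0 ≠ 0 — FAILS
(B) x = 0: LHS = -0³ - 0 + 3 = 3, RHS = -0 = 0; 3 ≤ 0 — FAILS

Answer: Both A and B are false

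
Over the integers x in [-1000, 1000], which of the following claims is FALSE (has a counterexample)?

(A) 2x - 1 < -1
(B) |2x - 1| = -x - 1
(A) x = 0: LHS = 2·0 - 1 = -1; -1 < -1 — FAILS
(B) x = 0: LHS = |2·0 - 1| = |-1| = 1, RHS = -0 - 1 = -1; 1 = -1 — FAILS

Answer: Both A and B are false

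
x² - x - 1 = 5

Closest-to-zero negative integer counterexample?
Testing negative integers from -1 downward:
x = -1: LHS = (-1)² - (-1) - 1 = 1; 1 = 5 — FAILS  ← closest negative counterexample to 0

Answer: x = -1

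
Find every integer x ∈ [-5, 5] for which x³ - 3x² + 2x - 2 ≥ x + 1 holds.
Holds for: {3, 4, 5}
Fails for: {-5, -4, -3, -2, -1, 0, 1, 2}

Answer: {3, 4, 5}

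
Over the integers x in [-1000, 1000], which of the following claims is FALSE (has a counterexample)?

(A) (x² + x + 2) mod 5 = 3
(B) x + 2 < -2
(A) x = 0: LHS = (0² + 0 + 2) mod 5 = 2 mod 5 = 2; 2 = 3 — FAILS
(B) x = 0: LHS = 0 + 2 = 2; 2 < -2 — FAILS

Answer: Both A and B are false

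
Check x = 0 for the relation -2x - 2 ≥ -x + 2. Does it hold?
x = 0: LHS = -2·0 - 2 = -2, RHS = -0 + 2 = 2; -2 ≥ 2 — FAILS

The relation fails at x = 0, so x = 0 is a counterexample.

Answer: No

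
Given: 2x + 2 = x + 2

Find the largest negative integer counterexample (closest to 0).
Testing negative integers from -1 downward:
x = -1: LHS = 2·(-1) + 2 = 0, RHS = (-1) + 2 = 1; 0 = 1 — FAILS  ← closest negative counterexample to 0

Answer: x = -1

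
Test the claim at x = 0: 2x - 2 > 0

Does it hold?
x = 0: LHS = 2·0 - 2 = -2; -2 > 0 — FAILS

The relation fails at x = 0, so x = 0 is a counterexample.

Answer: No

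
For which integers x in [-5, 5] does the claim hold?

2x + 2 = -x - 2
Track d = LHS − RHS over the integers in [-5, 5]. Equality would need d = 0, but d changes sign only between consecutive integers, jumping over 0:
x = -2: LHS = 2·(-2) + 2 = -2, RHS = -(-2) - 2 = 0; -2 = 0 — FAILS  (d = -2)
x = -1: LHS = 2·(-1) + 2 = 0, RHS = -(-1) - 2 = -1; 0 = -1 — FAILS  (d = 1)
Away from these crossings d keeps a constant sign, and checking every integer in [-5, 5] confirms d ≠ 0 throughout. Hence the two sides are never equal, so the claimed relation (=) fails for every integer in [-5, 5].

Answer: None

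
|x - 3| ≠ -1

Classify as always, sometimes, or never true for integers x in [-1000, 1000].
An absolute value is never negative, so the left side is ≥ 0 for every x, while the right side is -1. Tightest case in [-1000, 1000] is x = 3:
x = 3: LHS = |3 - 3| = |0| = 0; 0 ≠ -1 — holds
Hence LHS − RHS is never 0, i.e. the two sides are never equal, so the relation holds for every integer in [-1000, 1000].

No counterexample exists.

Answer: Always true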